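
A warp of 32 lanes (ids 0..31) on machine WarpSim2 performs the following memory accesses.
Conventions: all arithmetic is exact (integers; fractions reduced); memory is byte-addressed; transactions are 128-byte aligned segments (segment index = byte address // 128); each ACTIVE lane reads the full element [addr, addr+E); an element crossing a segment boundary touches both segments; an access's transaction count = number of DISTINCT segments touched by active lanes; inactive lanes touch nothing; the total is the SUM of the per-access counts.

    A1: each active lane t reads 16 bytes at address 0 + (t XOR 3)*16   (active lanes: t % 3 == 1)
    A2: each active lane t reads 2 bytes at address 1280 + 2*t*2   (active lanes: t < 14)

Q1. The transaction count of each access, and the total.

A1: 4 transactions
A2: 1 transaction

Answer: 4,1; total 5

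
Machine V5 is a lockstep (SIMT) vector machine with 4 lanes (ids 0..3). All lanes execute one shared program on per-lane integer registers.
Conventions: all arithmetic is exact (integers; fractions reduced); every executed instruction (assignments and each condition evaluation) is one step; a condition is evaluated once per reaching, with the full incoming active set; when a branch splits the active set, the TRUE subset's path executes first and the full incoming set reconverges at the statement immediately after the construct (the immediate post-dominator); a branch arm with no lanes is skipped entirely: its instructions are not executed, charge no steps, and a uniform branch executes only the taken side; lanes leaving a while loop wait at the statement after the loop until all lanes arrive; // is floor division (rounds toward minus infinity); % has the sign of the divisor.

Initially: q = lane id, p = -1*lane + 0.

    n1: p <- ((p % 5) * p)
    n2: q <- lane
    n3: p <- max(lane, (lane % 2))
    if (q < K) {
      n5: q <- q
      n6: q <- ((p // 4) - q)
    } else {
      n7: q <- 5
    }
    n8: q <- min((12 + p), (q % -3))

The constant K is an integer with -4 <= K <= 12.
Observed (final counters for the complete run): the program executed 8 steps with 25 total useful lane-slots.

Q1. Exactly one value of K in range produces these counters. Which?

Answer: K = 1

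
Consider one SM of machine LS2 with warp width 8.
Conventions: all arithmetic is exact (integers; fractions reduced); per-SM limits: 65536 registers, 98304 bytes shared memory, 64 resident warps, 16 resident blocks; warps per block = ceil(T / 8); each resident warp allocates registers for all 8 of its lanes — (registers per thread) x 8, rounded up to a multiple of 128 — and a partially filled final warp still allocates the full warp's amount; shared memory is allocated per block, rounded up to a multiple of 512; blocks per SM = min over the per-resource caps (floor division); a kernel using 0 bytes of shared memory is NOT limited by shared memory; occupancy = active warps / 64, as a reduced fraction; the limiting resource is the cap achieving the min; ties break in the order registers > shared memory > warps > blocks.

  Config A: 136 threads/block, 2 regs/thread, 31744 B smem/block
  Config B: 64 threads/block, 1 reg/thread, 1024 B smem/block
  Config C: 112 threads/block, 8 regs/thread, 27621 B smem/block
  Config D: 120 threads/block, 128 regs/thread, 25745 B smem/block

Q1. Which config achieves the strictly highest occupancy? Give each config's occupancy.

occupancies: A 51/64, B 1, C 21/32, D 45/64

Answer: B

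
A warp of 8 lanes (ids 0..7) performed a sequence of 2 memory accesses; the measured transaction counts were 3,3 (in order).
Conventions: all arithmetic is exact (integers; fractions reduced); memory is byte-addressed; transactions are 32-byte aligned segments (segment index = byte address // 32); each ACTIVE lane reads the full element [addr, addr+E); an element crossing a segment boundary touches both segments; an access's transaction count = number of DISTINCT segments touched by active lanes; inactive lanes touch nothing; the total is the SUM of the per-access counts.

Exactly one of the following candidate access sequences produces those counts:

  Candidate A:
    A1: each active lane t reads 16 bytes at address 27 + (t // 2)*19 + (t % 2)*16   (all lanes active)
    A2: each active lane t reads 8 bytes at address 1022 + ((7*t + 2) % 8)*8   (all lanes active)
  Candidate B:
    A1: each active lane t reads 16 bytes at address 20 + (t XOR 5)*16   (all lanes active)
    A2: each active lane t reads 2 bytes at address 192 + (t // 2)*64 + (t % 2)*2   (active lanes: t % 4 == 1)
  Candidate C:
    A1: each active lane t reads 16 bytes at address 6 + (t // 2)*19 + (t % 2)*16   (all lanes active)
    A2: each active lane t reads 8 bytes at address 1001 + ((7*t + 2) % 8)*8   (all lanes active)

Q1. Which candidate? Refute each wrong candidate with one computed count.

A: A1 gives 4 transactions, not 3
B: A1 gives 5 transactions, not 3
C: all counts match (3,3)

Answer: C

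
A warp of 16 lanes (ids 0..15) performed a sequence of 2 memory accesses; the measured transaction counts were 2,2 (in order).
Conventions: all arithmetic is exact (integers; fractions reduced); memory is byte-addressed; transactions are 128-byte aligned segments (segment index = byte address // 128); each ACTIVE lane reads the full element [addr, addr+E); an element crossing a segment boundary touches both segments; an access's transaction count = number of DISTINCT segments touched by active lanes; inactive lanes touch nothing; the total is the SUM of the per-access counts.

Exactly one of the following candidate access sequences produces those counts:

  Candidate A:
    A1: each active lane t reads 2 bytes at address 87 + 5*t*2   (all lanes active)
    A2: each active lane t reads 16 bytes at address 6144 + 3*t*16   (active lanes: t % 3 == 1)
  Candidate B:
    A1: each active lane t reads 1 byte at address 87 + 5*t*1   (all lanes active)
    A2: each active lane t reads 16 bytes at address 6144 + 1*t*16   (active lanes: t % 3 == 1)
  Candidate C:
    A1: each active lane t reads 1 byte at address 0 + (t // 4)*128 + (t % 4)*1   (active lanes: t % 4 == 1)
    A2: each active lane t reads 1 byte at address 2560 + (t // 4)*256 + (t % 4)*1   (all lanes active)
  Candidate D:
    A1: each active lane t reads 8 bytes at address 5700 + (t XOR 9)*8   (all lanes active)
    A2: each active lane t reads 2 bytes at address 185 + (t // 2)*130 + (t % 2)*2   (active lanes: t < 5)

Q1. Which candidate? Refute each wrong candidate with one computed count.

A: A2 gives 5 transactions, not 2
C: A1 gives 4 transactions, not 2
D: A2 gives 3 transactions, not 2
B: all counts match (2,2)

Answer: B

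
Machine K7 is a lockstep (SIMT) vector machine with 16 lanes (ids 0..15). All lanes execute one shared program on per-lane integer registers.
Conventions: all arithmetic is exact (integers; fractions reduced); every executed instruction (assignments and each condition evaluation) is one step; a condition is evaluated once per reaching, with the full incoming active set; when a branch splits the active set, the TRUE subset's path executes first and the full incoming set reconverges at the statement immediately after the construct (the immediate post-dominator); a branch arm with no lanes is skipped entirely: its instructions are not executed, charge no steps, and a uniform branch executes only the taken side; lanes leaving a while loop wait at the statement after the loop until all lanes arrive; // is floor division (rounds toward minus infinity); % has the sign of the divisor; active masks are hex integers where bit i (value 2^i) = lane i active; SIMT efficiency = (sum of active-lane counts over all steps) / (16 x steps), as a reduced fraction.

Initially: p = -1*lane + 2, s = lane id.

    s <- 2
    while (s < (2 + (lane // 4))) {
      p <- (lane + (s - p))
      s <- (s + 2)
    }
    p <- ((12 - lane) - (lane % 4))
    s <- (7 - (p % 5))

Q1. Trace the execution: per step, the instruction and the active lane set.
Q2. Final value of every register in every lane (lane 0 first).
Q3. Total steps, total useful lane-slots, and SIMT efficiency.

step 0: s <- 2                       0xffff
step 1: eval (s < (2 + (lane // 4))) 0xffff
step 2: p <- (lane + (s - p))        0xfff0
step 3: s <- (s + 2)                 0xfff0
step 4: eval (s < (2 + (lane // 4))) 0xfff0
step 5: p <- (lane + (s - p))        0xf000
step 6: s <- (s + 2)                 0xf000
step 7: eval (s < (2 + (lane // 4))) 0xf000
step 8: p <- ((12 - lane) - (lane % 4)) 0xffff
step 9: s <- (7 - (p % 5))           0xffff

Answer: 10 steps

p: 12,10,8,6,8,6,4,2,4,2,0,-2,0,-2,-4,-6
s: 5,7,4,6,4,6,3,5,3,5,7,4,7,4,6,3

steps = 10; useful = 112; efficiency = 112/160 = 7/10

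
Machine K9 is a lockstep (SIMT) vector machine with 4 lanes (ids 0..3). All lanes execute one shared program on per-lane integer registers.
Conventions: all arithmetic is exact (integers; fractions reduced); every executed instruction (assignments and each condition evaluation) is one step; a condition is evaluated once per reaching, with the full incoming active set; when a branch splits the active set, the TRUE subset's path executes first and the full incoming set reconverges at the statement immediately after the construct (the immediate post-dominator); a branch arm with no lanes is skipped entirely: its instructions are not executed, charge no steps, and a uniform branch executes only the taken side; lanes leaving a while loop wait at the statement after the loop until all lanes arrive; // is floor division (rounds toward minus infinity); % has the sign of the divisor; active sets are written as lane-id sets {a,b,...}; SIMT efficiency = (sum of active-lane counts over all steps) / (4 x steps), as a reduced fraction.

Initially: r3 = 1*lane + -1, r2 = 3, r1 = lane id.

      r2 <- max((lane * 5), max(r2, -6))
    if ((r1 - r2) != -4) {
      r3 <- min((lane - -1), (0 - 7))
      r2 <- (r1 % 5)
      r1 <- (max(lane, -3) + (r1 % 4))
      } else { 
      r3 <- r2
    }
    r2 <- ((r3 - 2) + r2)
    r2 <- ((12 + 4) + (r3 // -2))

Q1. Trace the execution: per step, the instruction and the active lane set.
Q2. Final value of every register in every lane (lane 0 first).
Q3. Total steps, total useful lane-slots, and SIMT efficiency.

step 0: r2 <- max((lane * 5), max(r2, -6)) {0,1,2,3}
step 1: eval ((r1 - r2) != -4)       {0,1,2,3}
step 2: r3 <- min((lane - -1), (0 - 7)) {0,2,3}
step 3: r2 <- (r1 % 5)               {0,2,3}
step 4: r1 <- (max(lane, -3) + (r1 % 4)) {0,2,3}
step 5: r3 <- r2                     {1}
step 6: r2 <- ((r3 - 2) + r2)        {0,1,2,3}
step 7: r2 <- ((12 + 4) + (r3 // -2)) {0,1,2,3}

Answer: 8 steps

r3: -7,5,-7,-7
r2: 19,13,19,19
r1: 0,1,4,6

steps = 8; useful = 26; efficiency = 26/32 = 13/16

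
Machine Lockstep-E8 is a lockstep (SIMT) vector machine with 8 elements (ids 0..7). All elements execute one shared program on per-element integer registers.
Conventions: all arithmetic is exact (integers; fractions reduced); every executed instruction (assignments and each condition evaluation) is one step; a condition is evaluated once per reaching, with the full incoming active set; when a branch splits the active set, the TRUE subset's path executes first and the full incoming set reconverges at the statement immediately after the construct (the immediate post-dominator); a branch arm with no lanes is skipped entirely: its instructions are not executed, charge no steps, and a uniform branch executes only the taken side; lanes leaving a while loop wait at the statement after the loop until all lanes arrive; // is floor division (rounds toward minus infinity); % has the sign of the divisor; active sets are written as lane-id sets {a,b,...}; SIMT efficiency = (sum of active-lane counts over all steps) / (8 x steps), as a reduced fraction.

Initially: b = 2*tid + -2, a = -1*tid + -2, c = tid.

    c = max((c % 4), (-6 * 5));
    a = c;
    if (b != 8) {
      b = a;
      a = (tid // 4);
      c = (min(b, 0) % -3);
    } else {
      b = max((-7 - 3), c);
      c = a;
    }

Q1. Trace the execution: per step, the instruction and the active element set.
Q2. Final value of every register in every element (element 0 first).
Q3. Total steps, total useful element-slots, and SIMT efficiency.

step 0: c <- max((c % 4), (-6 * 5))  {0,1,2,3,4,5,6,7}
step 1: a <- c                       {0,1,2,3,4,5,6,7}
step 2: eval (b != 8)                {0,1,2,3,4,5,6,7}
step 3: b <- a                       {0,1,2,3,4,6,7}
step 4: a <- (tid // 4)              {0,1,2,3,4,6,7}
step 5: c <- (min(b, 0) % -3)        {0,1,2,3,4,6,7}
step 6: b <- max((-7 - 3), c)        {5}
step 7: c <- a                       {5}

Answer: 8 steps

b: 0,1,2,3,0,1,2,3
a: 0,0,0,0,1,1,1,1
c: 0,0,0,0,0,1,0,0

steps = 8; useful = 47; efficiency = 47/64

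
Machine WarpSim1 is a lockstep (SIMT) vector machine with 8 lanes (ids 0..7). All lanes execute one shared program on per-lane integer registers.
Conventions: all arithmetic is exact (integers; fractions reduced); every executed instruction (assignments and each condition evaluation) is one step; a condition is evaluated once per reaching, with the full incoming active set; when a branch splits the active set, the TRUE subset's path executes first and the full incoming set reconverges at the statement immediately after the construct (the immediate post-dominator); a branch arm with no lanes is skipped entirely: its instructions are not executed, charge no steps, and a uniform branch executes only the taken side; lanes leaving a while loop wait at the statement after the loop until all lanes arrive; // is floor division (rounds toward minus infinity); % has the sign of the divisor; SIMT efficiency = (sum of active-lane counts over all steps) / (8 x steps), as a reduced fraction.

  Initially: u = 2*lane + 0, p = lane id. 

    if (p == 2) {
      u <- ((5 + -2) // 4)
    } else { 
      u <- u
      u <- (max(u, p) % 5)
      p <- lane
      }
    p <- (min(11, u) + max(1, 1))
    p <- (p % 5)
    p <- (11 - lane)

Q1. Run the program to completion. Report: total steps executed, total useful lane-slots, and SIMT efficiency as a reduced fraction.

Answer: 8 steps, 54 useful, 27/32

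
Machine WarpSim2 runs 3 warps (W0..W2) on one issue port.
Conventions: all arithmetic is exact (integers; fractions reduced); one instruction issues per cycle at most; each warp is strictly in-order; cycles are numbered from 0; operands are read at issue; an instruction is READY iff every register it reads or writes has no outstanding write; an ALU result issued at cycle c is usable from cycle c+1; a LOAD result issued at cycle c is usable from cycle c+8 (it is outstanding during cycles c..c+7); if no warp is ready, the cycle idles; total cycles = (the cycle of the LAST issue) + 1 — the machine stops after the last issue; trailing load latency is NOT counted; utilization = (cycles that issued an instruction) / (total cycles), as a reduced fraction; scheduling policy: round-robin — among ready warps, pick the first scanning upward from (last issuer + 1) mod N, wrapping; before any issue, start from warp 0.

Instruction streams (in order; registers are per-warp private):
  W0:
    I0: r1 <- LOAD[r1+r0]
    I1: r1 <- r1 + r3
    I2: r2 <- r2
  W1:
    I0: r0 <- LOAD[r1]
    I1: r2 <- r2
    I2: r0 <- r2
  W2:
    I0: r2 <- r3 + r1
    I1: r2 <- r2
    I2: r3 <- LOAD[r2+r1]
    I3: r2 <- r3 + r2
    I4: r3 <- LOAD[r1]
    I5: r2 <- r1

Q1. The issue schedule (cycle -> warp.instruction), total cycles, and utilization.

cycle 0: W0.I0
cycle 1: W1.I0
cycle 2: W2.I0
cycle 3: W1.I1
cycle 4: W2.I1
cycle 5: W2.I2
cycle 6: idle
cycle 7: idle
cycle 8: W0.I1
cycle 9: W1.I2
cycle 10: W0.I2
cycle 11: idle
cycle 12: idle
cycle 13: W2.I3
cycle 14: W2.I4
cycle 15: W2.I5

Answer: 16 cycles, utilization 3/4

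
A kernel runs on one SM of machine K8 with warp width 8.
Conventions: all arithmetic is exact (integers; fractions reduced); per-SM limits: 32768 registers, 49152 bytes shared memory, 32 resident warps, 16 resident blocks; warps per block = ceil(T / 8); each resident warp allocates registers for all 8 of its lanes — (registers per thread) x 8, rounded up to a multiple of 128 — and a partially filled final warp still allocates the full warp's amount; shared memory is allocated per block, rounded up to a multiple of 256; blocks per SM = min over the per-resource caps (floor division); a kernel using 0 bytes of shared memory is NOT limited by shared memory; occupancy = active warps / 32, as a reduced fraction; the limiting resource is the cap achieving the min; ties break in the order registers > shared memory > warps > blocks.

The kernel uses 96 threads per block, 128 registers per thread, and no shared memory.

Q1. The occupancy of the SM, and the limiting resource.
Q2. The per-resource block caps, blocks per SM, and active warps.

Answer: occupancy 3/4, limited by registers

registers: 2 blocks
shared memory: no limit (kernel uses none)
warps: 2 blocks
blocks: 16 blocks

Answer: 2 blocks, 24 active warps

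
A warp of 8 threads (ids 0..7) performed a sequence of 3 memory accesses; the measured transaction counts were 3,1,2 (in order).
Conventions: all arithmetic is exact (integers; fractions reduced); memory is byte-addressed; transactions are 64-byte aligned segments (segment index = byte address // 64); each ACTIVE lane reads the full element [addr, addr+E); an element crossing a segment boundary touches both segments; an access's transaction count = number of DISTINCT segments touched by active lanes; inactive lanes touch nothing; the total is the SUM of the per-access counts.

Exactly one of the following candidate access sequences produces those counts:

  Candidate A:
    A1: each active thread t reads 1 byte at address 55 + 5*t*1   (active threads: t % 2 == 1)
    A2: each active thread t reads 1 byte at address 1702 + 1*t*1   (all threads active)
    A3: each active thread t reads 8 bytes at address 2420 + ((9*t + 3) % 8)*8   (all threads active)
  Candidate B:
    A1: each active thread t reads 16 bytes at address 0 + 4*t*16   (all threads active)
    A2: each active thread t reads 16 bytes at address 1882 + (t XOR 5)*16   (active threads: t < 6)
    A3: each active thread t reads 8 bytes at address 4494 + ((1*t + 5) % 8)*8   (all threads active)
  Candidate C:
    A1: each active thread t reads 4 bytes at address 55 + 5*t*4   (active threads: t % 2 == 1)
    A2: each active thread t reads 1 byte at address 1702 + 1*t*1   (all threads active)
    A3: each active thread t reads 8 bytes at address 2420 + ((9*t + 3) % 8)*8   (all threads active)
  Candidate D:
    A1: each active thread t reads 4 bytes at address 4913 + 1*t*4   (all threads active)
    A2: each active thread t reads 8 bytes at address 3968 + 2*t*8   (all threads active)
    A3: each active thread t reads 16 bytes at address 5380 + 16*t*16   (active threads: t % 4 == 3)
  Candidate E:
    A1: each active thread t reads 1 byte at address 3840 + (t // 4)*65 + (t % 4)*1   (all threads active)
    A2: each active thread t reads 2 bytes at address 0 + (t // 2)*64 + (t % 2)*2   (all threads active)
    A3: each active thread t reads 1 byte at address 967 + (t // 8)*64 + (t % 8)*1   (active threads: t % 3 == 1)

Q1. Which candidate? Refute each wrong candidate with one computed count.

A: A1 gives 2 transactions, not 3
B: A1 gives 8 transactions, not 3
D: A1 gives 2 transactions, not 3
E: A1 gives 2 transactions, not 3
C: all counts match (3,1,2)

Answer: C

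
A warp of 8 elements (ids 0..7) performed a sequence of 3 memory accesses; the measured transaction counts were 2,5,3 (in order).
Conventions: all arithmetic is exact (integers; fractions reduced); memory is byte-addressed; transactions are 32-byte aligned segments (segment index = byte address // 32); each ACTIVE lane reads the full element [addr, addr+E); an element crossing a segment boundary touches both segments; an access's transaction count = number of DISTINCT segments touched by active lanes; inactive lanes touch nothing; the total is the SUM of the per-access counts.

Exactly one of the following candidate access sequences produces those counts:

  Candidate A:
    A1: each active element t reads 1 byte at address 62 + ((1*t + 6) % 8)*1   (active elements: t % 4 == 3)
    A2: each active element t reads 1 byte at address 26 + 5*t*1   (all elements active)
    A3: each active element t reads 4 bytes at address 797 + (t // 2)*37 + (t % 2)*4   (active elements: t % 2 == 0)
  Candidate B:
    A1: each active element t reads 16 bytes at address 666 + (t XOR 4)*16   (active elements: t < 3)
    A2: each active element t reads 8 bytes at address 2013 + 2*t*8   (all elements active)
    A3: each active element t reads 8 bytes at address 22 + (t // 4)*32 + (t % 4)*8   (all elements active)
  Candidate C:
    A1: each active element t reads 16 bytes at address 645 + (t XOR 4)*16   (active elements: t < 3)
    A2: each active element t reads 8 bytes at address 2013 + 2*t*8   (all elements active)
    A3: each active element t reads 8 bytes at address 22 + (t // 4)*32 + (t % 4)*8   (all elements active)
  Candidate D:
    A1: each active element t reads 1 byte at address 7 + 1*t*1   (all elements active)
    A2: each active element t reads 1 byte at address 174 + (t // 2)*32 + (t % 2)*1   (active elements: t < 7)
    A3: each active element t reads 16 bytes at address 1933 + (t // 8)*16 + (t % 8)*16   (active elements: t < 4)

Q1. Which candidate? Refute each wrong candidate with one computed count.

A: A2 gives 2 transactions, not 5
B: A1 gives 3 transactions, not 2
D: A1 gives 1 transaction, not 2
C: all counts match (2,5,3)

Answer: C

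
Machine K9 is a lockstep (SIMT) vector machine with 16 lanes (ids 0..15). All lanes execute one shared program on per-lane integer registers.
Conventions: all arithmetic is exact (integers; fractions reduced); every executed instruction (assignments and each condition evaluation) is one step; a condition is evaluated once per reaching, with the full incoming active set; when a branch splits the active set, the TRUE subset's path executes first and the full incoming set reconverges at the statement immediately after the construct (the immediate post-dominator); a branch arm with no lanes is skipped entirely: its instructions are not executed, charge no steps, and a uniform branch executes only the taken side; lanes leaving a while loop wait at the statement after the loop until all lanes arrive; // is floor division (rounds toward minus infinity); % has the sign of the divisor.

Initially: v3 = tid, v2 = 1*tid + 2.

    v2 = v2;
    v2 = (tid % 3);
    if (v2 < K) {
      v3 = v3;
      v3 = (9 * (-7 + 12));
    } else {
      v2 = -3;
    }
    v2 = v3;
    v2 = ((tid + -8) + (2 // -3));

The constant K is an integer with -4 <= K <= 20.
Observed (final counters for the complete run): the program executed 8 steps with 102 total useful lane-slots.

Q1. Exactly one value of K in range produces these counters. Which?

Answer: K = 1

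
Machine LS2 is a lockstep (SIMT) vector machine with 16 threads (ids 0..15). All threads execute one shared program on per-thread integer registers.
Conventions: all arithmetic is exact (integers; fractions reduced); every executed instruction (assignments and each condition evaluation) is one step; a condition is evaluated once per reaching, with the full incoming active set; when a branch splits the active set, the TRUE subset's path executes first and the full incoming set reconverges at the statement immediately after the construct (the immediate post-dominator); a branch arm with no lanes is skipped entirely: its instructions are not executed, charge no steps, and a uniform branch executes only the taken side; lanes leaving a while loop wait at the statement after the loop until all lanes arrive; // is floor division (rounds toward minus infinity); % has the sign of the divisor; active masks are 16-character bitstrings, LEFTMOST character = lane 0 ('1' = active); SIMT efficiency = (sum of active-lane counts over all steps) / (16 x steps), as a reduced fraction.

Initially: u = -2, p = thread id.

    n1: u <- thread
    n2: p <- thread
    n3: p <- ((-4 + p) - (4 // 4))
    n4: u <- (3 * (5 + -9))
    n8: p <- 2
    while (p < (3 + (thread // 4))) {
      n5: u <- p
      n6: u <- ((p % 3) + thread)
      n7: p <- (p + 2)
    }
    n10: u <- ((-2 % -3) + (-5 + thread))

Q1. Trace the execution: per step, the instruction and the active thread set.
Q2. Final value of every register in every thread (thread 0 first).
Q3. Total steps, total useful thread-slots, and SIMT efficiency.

step 0: u <- thread                  1111111111111111
step 1: p <- thread                  1111111111111111
step 2: p <- ((-4 + p) - (4 // 4))   1111111111111111
step 3: u <- (3 * (5 + -9))          1111111111111111
step 4: p <- 2                       1111111111111111
step 5: eval (p < (3 + (thread // 4))) 1111111111111111
step 6: u <- p                       1111111111111111
step 7: u <- ((p % 3) + thread)      1111111111111111
step 8: p <- (p + 2)                 1111111111111111
step 9: eval (p < (3 + (thread // 4))) 1111111111111111
step 10: u <- p                       0000000011111111
step 11: u <- ((p % 3) + thread)      0000000011111111
step 12: p <- (p + 2)                 0000000011111111
step 13: eval (p < (3 + (thread // 4))) 0000000011111111
step 14: u <- ((-2 % -3) + (-5 + thread)) 1111111111111111

Answer: 15 steps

u: -7,-6,-5,-4,-3,-2,-1,0,1,2,3,4,5,6,7,8
p: 4,4,4,4,4,4,4,4,6,6,6,6,6,6,6,6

steps = 15; useful = 208; efficiency = 208/240 = 13/15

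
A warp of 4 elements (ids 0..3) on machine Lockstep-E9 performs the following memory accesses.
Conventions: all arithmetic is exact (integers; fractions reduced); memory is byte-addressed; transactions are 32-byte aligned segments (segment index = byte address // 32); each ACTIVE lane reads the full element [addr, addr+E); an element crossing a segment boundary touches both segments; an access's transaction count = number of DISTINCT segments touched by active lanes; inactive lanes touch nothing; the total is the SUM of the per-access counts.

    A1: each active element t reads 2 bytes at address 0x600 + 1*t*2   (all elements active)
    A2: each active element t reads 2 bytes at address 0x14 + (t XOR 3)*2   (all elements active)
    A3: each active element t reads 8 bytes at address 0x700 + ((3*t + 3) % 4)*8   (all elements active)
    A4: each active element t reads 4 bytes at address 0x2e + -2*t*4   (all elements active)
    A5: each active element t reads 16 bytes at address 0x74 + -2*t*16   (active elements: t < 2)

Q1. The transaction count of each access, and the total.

A1: 1 transaction
A2: 1 transaction
A3: 1 transaction
A4: 2 transactions
A5: 3 transactions

Answer: 1,1,1,2,3; total 8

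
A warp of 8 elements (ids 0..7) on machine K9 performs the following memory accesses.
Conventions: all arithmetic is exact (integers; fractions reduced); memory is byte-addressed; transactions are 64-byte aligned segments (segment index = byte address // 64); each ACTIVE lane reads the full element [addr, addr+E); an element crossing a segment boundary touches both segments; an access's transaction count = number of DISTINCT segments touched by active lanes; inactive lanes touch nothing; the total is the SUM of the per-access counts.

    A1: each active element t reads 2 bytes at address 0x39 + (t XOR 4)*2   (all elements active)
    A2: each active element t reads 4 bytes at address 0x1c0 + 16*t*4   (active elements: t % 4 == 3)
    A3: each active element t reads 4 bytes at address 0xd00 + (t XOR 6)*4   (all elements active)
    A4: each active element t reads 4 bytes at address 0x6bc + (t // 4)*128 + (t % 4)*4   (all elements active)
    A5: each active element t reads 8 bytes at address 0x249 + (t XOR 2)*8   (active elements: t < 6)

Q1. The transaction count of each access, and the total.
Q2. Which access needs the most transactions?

A1: 2 transactions
A2: 2 transactions
A3: 1 transaction
A4: 4 transactions
A5: 2 transactions

Answer: 2,2,1,4,2; total 11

Answer: A4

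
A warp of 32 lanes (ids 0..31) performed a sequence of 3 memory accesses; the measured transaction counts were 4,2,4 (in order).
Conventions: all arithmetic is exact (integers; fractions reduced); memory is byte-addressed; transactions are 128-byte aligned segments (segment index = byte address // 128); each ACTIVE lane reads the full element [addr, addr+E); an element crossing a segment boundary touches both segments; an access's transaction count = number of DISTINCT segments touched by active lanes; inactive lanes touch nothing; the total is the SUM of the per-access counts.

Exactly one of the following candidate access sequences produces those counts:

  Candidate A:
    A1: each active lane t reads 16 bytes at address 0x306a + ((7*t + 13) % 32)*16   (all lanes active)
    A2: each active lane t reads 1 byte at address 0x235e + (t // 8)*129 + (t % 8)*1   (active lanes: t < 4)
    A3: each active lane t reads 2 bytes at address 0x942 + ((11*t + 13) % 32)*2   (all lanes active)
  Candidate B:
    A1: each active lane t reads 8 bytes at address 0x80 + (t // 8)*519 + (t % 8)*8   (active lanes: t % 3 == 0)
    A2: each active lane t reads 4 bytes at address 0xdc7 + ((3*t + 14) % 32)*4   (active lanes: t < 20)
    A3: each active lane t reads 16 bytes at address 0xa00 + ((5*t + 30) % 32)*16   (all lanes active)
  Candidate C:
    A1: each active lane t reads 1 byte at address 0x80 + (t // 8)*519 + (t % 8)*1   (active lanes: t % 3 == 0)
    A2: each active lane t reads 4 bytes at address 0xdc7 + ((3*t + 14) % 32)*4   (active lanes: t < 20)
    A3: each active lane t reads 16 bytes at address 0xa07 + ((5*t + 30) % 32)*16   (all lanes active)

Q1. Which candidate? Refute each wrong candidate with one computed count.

A: A1 gives 5 transactions, not 4
C: A3 gives 5 transactions, not 4
B: all counts match (4,2,4)

Answer: B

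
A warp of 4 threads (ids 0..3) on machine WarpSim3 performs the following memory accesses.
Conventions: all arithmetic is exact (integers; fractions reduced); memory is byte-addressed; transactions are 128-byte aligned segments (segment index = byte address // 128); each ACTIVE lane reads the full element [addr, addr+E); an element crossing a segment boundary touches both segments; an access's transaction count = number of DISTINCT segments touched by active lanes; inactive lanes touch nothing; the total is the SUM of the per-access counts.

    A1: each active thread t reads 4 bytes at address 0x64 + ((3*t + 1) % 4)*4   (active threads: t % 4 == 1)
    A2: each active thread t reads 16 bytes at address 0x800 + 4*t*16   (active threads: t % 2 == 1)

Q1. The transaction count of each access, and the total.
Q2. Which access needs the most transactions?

A1: 1 transaction
A2: 2 transactions

Answer: 1,2; total 3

Answer: A2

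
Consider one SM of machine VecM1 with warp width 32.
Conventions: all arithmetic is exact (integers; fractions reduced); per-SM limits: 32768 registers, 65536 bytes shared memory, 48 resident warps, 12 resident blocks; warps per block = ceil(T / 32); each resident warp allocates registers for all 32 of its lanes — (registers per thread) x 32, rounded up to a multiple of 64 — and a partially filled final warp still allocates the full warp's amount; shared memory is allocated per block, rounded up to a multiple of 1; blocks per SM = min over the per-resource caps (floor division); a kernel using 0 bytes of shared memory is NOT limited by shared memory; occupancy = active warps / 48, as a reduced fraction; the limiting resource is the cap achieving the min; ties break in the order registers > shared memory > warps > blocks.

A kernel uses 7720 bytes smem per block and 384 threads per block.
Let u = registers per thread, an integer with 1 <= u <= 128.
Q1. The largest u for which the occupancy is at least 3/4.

Answer: u = 28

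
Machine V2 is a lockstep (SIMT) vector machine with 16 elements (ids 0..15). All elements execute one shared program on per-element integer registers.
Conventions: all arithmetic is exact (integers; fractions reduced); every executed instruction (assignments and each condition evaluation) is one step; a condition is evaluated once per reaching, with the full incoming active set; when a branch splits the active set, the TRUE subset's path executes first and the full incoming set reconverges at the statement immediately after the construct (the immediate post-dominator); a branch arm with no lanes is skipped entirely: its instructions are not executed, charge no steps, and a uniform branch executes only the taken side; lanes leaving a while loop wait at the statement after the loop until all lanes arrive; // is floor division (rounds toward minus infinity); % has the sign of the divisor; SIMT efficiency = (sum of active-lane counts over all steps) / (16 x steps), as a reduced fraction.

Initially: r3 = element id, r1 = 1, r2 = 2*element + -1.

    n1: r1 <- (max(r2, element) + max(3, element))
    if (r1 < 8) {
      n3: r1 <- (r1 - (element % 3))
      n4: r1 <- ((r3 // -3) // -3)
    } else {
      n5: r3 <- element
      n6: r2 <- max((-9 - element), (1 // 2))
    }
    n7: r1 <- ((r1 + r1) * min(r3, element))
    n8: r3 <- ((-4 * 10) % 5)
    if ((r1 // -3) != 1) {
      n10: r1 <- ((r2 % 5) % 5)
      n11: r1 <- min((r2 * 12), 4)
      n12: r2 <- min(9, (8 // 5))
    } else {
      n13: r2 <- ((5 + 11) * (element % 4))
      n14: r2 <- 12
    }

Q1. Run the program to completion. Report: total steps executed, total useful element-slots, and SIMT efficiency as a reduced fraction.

Answer: 12 steps, 160 useful, 5/6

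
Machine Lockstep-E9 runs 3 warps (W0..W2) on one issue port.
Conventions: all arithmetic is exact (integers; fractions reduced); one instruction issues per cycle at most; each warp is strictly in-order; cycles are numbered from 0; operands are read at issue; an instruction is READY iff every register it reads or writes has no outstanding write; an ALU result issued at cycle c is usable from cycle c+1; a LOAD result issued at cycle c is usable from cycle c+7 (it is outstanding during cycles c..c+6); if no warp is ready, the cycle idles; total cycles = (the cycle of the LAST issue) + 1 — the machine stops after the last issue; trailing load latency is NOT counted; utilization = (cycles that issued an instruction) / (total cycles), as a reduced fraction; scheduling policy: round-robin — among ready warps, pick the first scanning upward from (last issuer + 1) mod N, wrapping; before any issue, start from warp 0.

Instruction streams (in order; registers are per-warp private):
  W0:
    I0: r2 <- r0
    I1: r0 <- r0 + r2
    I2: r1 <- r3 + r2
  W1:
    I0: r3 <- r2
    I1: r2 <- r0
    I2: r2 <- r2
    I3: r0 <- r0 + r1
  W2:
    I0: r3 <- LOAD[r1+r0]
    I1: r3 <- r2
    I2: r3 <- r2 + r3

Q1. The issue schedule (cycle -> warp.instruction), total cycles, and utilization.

cycle 0: W0.I0
cycle 1: W1.I0
cycle 2: W2.I0
cycle 3: W0.I1
cycle 4: W1.I1
cycle 5: W0.I2
cycle 6: W1.I2
cycle 7: W1.I3
cycle 8: idle
cycle 9: W2.I1
cycle 10: W2.I2

Answer: 11 cycles, utilization 10/11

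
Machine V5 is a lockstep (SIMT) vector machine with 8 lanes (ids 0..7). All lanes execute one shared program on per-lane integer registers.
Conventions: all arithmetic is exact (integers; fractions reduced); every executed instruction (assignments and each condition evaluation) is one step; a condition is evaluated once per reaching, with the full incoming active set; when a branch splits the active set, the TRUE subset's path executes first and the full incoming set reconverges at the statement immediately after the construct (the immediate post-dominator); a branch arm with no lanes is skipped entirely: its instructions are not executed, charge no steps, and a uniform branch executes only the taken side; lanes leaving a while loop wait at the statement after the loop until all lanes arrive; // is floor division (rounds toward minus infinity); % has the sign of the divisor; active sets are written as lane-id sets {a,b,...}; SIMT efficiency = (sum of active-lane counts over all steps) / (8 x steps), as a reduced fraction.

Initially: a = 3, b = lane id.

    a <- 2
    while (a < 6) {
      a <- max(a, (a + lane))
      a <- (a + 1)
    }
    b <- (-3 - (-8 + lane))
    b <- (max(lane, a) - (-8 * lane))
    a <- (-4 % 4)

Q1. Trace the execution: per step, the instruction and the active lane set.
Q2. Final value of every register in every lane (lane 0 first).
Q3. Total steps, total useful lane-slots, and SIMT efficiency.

step 0: a <- 2                       {0,1,2,3,4,5,6,7}
step 1: eval (a < 6)                 {0,1,2,3,4,5,6,7}
step 2: a <- max(a, (a + lane))      {0,1,2,3,4,5,6,7}
step 3: a <- (a + 1)                 {0,1,2,3,4,5,6,7}
step 4: eval (a < 6)                 {0,1,2,3,4,5,6,7}
step 5: a <- max(a, (a + lane))      {0,1,2}
step 6: a <- (a + 1)                 {0,1,2}
step 7: eval (a < 6)                 {0,1,2}
step 8: a <- max(a, (a + lane))      {0}
step 9: a <- (a + 1)                 {0}
step 10: eval (a < 6)                 {0}
step 11: a <- max(a, (a + lane))      {0}
step 12: a <- (a + 1)                 {0}
step 13: eval (a < 6)                 {0}
step 14: b <- (-3 - (-8 + lane))      {0,1,2,3,4,5,6,7}
step 15: b <- (max(lane, a) - (-8 * lane)) {0,1,2,3,4,5,6,7}
step 16: a <- (-4 % 4)                {0,1,2,3,4,5,6,7}

Answer: 17 steps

a: 0,0,0,0,0,0,0,0
b: 6,14,24,30,39,48,57,66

steps = 17; useful = 79; efficiency = 79/136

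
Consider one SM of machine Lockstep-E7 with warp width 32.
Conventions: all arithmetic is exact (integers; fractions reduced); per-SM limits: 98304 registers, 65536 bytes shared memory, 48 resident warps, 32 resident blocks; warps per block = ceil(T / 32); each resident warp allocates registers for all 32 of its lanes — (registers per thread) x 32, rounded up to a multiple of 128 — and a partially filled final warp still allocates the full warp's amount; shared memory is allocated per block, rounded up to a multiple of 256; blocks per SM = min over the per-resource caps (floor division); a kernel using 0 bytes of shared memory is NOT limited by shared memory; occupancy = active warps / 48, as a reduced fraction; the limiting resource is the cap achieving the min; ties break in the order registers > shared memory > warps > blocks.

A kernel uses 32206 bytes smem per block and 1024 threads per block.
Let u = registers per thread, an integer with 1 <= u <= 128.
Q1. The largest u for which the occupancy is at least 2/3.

Answer: u = 96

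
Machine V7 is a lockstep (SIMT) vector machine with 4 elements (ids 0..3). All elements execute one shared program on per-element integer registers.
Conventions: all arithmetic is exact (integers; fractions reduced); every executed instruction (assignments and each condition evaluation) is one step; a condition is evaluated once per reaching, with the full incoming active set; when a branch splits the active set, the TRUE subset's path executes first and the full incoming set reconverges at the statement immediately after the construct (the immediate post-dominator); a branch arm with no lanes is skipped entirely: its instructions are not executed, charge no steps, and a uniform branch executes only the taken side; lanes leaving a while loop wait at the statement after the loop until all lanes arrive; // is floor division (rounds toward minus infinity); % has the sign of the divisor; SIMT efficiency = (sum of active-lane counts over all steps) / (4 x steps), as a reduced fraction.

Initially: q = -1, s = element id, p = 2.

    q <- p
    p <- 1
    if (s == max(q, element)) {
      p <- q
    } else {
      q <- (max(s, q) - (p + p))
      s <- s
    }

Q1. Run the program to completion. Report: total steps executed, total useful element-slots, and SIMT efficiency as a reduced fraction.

Answer: 6 steps, 18 useful, 3/4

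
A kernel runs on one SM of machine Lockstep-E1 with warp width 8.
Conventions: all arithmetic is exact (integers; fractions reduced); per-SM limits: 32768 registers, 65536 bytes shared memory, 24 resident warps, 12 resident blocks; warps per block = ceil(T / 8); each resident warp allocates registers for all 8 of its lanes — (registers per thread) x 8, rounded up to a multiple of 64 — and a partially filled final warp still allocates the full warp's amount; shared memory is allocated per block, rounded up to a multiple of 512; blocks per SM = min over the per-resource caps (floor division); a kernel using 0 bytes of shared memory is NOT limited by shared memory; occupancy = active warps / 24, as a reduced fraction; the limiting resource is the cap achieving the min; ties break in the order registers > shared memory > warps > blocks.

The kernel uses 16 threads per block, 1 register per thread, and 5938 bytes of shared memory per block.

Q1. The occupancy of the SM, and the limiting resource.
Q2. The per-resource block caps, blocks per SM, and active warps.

Answer: occupancy 5/6, limited by shared memory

registers: 256 blocks
shared memory: 10 blocks
warps: 12 blocks
blocks: 12 blocks

Answer: 10 blocks, 20 active warps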